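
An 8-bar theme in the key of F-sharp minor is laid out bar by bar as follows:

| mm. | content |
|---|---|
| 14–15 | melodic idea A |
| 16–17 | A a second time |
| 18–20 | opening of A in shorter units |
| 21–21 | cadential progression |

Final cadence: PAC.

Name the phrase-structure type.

Basic idea (bars 14–15) + its repetition (mm. 16–17) form the presentation; fragmentation and cadence (mm. 18–21) form the continuation — the 8-bar whole is a sentence.

sentence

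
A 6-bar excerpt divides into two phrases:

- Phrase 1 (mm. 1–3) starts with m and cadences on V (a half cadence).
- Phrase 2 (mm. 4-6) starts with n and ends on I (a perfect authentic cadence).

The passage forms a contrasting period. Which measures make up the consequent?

measures 4–6

The phrase ending with the weaker cadence (half cadence) is the antecedent; the one ending more conclusively (perfect authentic cadence) is the consequent. The consequent is measures 4–6.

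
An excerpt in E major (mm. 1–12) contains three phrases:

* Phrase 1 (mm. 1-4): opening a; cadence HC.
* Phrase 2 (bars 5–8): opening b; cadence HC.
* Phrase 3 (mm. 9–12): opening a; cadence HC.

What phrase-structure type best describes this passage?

phrase group

The final phrase closes with a half cadence, which is not stronger than the preceding half cadence; the 3 phrases lack an overall antecedent–consequent design and so form a phrase group.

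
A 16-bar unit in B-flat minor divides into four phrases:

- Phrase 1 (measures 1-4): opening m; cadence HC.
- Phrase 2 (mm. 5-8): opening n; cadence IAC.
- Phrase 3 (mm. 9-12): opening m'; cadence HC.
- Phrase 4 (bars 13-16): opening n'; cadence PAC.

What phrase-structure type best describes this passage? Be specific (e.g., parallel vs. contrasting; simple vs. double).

parallel double period

Four phrases in two halves: the first half (bars 1-8) ends with an imperfect authentic cadence, the second (mm. 9–16) with a perfect authentic cadence — a large antecedent–consequent pair, i.e. a double period.
Phrase 3 begins with the same material as phrase 1, making it parallel.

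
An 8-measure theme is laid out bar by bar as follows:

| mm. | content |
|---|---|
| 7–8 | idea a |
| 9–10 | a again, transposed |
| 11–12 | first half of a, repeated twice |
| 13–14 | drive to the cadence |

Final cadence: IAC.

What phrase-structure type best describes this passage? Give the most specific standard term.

Basic idea (measures 7-8) + its repetition (bars 9–10) form the presentation; fragmentation and cadence (bars 11-14) form the continuation — the 8-bar whole is a sentence.

sentence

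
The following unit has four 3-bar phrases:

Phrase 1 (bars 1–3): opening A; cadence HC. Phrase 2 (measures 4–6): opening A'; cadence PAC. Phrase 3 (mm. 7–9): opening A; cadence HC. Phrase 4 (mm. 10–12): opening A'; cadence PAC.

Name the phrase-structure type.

The cadence pattern HC–PAC–HC–PAC is weak–strong twice, and phrases 3–4 restate phrases 1–2: a period heard twice, not a double period (which would end weakly at phrase 2).

repeated period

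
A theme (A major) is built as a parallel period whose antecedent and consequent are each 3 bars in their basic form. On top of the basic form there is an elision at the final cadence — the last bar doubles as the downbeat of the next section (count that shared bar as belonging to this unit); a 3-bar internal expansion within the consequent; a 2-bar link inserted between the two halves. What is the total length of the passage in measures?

Basic parallel period: 3 + 3 = 6 bars.
6 (basic form) + 3 (internal expansion) + 2 (link) = 11.
The elision shares a bar with the next section but does not change this unit's count.

11 measures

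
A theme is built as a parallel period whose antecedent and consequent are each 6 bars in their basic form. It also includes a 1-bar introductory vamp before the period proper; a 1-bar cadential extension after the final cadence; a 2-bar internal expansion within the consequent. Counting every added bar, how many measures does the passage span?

16 measures

Basic parallel period: 6 + 6 = 12 bars.
12 (basic form) + 1 (introduction) + 1 (cadential extension) + 2 (internal expansion) = 16.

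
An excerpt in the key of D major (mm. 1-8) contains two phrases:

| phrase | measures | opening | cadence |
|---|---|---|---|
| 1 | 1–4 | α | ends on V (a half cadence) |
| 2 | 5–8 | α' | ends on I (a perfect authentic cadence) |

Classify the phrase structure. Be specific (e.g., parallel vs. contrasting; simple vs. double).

parallel period

Phrase 1 ends with a half cadence (weaker) and phrase 2 with a perfect authentic cadence (stronger): antecedent + consequent = a period.
The two phrases open with the same material (α / α'), so the period is parallel.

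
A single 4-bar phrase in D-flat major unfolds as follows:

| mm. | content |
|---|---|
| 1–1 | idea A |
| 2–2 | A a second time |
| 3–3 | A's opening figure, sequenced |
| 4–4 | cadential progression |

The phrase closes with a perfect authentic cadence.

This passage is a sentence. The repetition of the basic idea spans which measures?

The presentation of a sentence is the basic idea (m. 1) plus its repetition (m. 2); the repetition of the basic idea is therefore m. 2.

measures 2–2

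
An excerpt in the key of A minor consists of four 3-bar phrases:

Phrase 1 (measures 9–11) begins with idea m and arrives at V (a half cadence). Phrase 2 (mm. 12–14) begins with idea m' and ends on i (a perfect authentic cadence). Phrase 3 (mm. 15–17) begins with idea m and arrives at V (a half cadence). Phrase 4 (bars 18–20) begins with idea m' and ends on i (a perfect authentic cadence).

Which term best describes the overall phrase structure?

The cadence pattern HC–PAC–HC–PAC is weak–strong twice, and phrases 3–4 restate phrases 1–2: a period heard twice, not a double period (which would end weakly at phrase 2).

repeated period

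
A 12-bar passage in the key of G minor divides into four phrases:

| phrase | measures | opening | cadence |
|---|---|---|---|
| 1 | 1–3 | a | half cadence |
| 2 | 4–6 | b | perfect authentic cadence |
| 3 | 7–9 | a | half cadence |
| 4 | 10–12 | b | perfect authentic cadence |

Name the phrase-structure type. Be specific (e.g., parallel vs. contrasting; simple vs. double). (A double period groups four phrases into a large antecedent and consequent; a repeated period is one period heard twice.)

The cadence pattern HC–PAC–HC–PAC is weak–strong twice, and phrases 3–4 restate phrases 1–2: a period heard twice, not a double period (which would end weakly at phrase 2).

repeated period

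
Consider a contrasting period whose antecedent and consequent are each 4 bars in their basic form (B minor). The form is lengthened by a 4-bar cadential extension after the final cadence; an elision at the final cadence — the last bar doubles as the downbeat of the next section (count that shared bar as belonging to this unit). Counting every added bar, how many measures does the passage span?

12 measures

Basic contrasting period: 4 + 4 = 8 bars.
8 (basic form) + 4 (cadential extension) = 12.
The elision shares a bar with the next section but does not change this unit's count.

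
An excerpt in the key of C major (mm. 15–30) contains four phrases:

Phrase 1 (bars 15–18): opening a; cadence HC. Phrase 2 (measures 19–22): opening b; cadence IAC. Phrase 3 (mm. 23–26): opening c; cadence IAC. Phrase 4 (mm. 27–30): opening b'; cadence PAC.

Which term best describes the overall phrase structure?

Four phrases in two halves: the first half (bars 15-22) ends with an imperfect authentic cadence, the second (bars 23–30) with a perfect authentic cadence — a large antecedent–consequent pair, i.e. a double period.
Phrase 3 begins with different material from phrase 1, making it contrasting.

contrasting double period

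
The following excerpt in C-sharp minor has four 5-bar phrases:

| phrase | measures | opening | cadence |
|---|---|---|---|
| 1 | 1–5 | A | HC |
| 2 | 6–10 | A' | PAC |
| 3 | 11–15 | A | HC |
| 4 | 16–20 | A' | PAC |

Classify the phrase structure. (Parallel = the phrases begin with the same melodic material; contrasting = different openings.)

repeated period

The cadence pattern HC–PAC–HC–PAC is weak–strong twice, and phrases 3–4 restate phrases 1–2: a period heard twice, not a double period (which would end weakly at phrase 2).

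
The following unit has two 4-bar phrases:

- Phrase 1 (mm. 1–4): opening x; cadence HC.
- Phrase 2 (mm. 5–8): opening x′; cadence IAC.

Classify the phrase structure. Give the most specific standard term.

parallel period

Phrase 1 ends with a half cadence (weaker) and phrase 2 with an imperfect authentic cadence (stronger): antecedent + consequent = a period.
The two phrases open with the same material (x / x′), so the period is parallel.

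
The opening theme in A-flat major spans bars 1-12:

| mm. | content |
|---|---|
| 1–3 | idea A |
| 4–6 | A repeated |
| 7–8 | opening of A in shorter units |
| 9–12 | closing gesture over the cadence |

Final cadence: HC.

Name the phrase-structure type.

Basic idea (measures 1–3) + its repetition (measures 4–6) form the presentation; fragmentation and cadence (measures 7-12) form the continuation — the 12-bar whole is a sentence.

sentence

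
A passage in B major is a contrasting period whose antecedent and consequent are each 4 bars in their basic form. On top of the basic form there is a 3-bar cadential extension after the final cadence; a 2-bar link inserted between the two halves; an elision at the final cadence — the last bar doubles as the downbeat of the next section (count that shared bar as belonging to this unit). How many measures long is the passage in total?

13 measures

Basic contrasting period: 4 + 4 = 8 bars.
8 (basic form) + 3 (cadential extension) + 2 (link) = 13.
The elision shares a bar with the next section but does not change this unit's count.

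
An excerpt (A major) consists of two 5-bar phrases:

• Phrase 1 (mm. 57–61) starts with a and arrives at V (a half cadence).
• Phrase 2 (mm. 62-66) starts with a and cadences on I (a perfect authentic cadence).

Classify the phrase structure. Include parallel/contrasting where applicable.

Phrase 1 ends with a half cadence (weaker) and phrase 2 with a perfect authentic cadence (stronger): antecedent + consequent = a period.
The two phrases open with the same material (a / a), so the period is parallel.

parallel period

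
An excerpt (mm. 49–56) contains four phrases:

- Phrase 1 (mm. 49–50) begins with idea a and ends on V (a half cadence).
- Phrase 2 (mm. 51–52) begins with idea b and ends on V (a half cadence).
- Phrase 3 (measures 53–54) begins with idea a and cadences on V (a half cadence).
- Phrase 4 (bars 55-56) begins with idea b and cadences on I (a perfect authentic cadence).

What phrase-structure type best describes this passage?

Four phrases in two halves: the first half (mm. 49-52) ends with a half cadence, the second (mm. 53–56) with a perfect authentic cadence — a large antecedent–consequent pair, i.e. a double period.
Phrase 3 begins with the same material as phrase 1, making it parallel.

parallel double period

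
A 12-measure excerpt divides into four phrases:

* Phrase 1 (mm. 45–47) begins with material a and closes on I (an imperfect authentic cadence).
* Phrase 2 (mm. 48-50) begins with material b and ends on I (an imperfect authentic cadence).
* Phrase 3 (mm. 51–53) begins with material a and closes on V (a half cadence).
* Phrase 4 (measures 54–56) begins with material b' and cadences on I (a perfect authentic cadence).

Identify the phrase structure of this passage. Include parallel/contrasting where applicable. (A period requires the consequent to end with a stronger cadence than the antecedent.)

Four phrases in two halves: the first half (mm. 45–50) ends with an imperfect authentic cadence, the second (measures 51–56) with a perfect authentic cadence — a large antecedent–consequent pair, i.e. a double period.
Phrase 3 begins with the same material as phrase 1, making it parallel.

parallel double period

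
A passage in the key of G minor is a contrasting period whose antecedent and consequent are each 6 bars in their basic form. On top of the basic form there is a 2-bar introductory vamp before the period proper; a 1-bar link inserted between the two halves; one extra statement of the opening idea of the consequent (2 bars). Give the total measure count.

17 measures

Basic contrasting period: 6 + 6 = 12 bars.
12 (basic form) + 2 (introduction) + 1 (link) + 2 (extra statement) = 17.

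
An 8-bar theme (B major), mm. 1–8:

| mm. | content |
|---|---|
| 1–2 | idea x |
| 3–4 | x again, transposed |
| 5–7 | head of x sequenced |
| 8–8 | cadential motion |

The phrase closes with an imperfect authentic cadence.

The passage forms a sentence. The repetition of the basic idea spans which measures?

measures 3–4

The presentation of a sentence is the basic idea (bars 1-2) plus its repetition (mm. 3–4); the repetition of the basic idea is therefore mm. 3–4.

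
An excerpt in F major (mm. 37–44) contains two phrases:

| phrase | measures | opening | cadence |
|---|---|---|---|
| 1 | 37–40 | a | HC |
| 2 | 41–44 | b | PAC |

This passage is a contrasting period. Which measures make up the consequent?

measures 41–44

The antecedent is the phrase ending with the weaker cadence (half cadence, phrase 1) and the consequent the one ending more conclusively (perfect authentic cadence, phrase 2); the consequent is bars 41-44.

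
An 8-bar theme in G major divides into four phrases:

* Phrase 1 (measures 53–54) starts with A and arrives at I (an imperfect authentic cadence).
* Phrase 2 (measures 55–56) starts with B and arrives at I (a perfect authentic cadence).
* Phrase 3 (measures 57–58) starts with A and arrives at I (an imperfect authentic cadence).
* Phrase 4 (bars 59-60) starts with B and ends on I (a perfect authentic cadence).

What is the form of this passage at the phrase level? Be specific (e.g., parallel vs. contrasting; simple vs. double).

The cadence pattern IAC–PAC–IAC–PAC is weak–strong twice, and phrases 3–4 restate phrases 1–2: a period heard twice, not a double period (which would end weakly at phrase 2).

repeated period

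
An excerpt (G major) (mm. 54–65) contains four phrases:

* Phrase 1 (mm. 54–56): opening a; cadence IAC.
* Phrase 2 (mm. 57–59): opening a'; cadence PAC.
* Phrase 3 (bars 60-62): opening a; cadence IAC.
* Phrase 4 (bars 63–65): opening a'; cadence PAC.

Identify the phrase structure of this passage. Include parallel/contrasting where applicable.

repeated period

The cadence pattern IAC–PAC–IAC–PAC is weak–strong twice, and phrases 3–4 restate phrases 1–2: a period heard twice, not a double period (which would end weakly at phrase 2).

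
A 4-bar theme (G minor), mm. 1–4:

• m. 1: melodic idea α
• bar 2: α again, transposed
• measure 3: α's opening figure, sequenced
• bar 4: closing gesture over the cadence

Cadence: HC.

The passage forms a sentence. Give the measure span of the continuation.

After the presentation (measures 1–2), the continuation covers the fragmentation through the cadence: mm. 3–4.

measures 3–4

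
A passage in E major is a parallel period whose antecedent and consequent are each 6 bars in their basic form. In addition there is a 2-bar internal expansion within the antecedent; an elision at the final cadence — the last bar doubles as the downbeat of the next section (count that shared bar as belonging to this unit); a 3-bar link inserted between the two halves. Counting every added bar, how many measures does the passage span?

Basic parallel period: 6 + 6 = 12 bars.
12 (basic form) + 2 (internal expansion) + 3 (link) = 17.
The elision shares a bar with the next section but does not change this unit's count.

17 measures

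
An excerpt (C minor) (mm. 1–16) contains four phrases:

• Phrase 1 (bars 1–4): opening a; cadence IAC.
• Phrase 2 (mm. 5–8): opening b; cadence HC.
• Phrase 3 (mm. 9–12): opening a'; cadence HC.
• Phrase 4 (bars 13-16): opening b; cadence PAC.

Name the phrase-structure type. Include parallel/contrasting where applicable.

parallel double period

Four phrases in two halves: the first half (mm. 1-8) ends with a half cadence, the second (mm. 9–16) with a perfect authentic cadence — a large antecedent–consequent pair, i.e. a double period.
Phrase 3 begins with the same material as phrase 1, making it parallel.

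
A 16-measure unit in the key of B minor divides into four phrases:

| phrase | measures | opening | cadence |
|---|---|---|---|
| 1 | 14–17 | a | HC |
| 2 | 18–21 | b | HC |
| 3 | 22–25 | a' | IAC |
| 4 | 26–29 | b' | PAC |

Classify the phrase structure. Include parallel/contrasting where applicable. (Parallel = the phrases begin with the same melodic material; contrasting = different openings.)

Four phrases in two halves: the first half (mm. 14–21) ends with a half cadence, the second (mm. 22–29) with a perfect authentic cadence — a large antecedent–consequent pair, i.e. a double period.
Phrase 3 begins with the same material as phrase 1, making it parallel.

parallel double period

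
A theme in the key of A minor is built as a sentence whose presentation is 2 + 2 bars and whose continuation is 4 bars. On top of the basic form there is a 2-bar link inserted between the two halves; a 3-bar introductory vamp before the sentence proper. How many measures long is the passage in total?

13 measures

Basic sentence: 2 + 2 + 4 = 8 bars.
8 (basic form) + 2 (link) + 3 (introduction) = 13.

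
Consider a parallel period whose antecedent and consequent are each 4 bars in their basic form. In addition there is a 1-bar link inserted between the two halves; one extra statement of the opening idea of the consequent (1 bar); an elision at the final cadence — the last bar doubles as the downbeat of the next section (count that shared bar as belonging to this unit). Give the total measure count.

Basic parallel period: 4 + 4 = 8 bars.
8 (basic form) + 1 (link) + 1 (extra statement) = 10.
The elision shares a bar with the next section but does not change this unit's count.

10 measures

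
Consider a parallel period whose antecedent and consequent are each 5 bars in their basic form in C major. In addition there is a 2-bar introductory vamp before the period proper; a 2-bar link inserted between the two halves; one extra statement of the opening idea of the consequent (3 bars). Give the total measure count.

17 measures

Basic parallel period: 5 + 5 = 10 bars.
10 (basic form) + 2 (introduction) + 2 (link) + 3 (extra statement) = 17.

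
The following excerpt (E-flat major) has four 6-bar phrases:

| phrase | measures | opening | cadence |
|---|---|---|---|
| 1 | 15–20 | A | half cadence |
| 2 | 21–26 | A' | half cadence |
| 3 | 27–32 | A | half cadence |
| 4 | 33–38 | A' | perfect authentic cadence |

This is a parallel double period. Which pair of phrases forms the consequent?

In a double period the first pair of phrases (ending half cadence) is the large antecedent and the second pair (ending perfect authentic cadence) is the large consequent; the consequent is phrases 3 and 4.

phrases 3 and 4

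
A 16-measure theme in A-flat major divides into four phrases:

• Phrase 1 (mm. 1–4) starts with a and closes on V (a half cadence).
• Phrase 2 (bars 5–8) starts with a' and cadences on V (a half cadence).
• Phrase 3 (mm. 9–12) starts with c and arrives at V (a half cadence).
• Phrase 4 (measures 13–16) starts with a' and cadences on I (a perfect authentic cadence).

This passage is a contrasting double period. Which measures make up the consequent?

measures 9–16

In a double period the four phrases pair into a large antecedent (phrases 1–2, ending half cadence) and a large consequent (phrases 3–4, ending perfect authentic cadence). The consequent spans measures 9–16.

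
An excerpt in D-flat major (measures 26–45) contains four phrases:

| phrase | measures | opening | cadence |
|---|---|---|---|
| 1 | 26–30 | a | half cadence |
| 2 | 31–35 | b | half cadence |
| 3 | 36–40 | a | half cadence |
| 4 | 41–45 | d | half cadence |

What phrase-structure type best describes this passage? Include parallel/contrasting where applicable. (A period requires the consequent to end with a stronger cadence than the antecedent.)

Phrase 4 ends with a half cadence, no stronger than phrase 2's half cadence, so the four phrases do not form a double period; nor do phrases 3–4 duplicate 1–2, so it is not a repeated period. With no phrase reaching a conclusive cadence, the passage is a phrase group.

phrase group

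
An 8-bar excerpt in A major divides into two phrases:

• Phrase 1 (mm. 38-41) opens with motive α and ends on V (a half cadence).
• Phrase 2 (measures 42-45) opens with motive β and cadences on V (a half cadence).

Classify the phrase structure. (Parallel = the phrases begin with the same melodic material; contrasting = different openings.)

phrase group

The second phrase closes with a half cadence, which is not stronger than the first phrase's half cadence; without a weak→strong cadential pair there is no antecedent–consequent relationship, so this is a phrase group rather than a period.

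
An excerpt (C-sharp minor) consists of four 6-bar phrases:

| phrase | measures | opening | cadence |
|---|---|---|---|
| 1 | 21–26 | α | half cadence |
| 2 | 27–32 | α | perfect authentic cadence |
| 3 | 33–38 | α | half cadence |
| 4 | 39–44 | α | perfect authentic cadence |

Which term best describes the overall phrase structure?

The cadence pattern HC–PAC–HC–PAC is weak–strong twice, and phrases 3–4 restate phrases 1–2: a period heard twice, not a double period (which would end weakly at phrase 2).

repeated period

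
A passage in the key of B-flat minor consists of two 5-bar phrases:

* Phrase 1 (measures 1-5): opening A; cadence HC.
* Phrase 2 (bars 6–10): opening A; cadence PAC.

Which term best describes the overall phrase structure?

Phrase 1 ends with a half cadence (weaker) and phrase 2 with a perfect authentic cadence (stronger): antecedent + consequent = a period.
The two phrases open with the same material (A / A), so the period is parallel.

parallel period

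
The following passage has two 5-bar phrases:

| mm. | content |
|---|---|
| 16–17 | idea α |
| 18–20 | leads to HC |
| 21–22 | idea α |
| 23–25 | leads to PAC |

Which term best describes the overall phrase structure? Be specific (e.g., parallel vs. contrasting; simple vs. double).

parallel period

Phrase 1 ends with a half cadence (weaker) and phrase 2 with a perfect authentic cadence (stronger): antecedent + consequent = a period.
The two phrases open with the same material (α / α), so the period is parallel.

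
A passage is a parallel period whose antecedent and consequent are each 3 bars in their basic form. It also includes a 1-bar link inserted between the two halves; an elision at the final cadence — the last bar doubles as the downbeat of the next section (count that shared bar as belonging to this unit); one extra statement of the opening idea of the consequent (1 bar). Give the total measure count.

Basic parallel period: 3 + 3 = 6 bars.
6 (basic form) + 1 (link) + 1 (extra statement) = 8.
The elision shares a bar with the next section but does not change this unit's count.

8 measures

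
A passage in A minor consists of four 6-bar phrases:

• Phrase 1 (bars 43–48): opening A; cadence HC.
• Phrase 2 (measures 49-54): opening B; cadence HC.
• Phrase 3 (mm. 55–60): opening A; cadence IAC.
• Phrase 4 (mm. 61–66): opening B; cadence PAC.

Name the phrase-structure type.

Four phrases in two halves: the first half (measures 43–54) ends with a half cadence, the second (mm. 55–66) with a perfect authentic cadence — a large antecedent–consequent pair, i.e. a double period.
Phrase 3 begins with the same material as phrase 1, making it parallel.

parallel double period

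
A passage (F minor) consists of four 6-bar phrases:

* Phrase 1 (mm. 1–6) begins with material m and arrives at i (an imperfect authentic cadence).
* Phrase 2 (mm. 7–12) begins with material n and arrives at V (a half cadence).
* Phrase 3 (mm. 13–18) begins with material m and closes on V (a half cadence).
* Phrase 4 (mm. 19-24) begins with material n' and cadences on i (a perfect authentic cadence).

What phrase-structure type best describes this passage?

Four phrases in two halves: the first half (measures 1–12) ends with a half cadence, the second (mm. 13–24) with a perfect authentic cadence — a large antecedent–consequent pair, i.e. a double period.
Phrase 3 begins with the same material as phrase 1, making it parallel.

parallel double period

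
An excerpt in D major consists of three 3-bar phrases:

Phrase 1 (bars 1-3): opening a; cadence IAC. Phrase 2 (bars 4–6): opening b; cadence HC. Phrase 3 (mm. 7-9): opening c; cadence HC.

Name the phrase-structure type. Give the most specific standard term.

The final phrase closes with a half cadence, which is not stronger than the preceding half cadence; the 3 phrases lack an overall antecedent–consequent design and so form a phrase group.

phrase group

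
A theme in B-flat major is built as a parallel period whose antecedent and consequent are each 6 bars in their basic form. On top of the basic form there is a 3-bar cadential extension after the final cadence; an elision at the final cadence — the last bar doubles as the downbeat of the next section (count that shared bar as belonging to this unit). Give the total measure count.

Basic parallel period: 6 + 6 = 12 bars.
12 (basic form) + 3 (cadential extension) = 15.
The elision shares a bar with the next section but does not change this unit's count.

15 measures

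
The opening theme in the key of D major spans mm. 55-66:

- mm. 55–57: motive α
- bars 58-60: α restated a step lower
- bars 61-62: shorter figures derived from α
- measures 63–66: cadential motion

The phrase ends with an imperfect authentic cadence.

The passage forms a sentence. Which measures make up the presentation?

measures 55–60

The presentation of a sentence is the basic idea (mm. 55–57) plus its repetition (mm. 58-60); the presentation is therefore bars 55–60.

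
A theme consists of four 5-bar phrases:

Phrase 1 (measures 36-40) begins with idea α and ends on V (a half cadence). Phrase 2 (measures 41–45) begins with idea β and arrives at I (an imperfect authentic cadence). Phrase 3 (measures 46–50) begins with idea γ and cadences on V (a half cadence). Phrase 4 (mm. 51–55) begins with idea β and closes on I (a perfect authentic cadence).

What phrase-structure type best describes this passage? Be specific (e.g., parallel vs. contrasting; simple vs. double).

contrasting double period

Four phrases in two halves: the first half (mm. 36–45) ends with an imperfect authentic cadence, the second (bars 46–55) with a perfect authentic cadence — a large antecedent–consequent pair, i.e. a double period.
Phrase 3 begins with different material from phrase 1, making it contrasting.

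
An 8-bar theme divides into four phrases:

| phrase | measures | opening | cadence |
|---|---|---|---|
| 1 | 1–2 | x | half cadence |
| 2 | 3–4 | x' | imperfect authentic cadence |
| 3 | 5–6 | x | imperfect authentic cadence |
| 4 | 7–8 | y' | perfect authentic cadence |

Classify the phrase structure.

parallel double period

Four phrases in two halves: the first half (mm. 1–4) ends with an imperfect authentic cadence, the second (mm. 5-8) with a perfect authentic cadence — a large antecedent–consequent pair, i.e. a double period.
Phrase 3 begins with the same material as phrase 1, making it parallel.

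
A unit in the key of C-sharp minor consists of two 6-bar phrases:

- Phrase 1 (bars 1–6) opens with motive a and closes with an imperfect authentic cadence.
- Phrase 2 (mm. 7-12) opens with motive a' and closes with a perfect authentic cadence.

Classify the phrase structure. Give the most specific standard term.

parallel period

Phrase 1 ends with an imperfect authentic cadence (weaker) and phrase 2 with a perfect authentic cadence (stronger): antecedent + consequent = a period.
The two phrases open with the same material (a / a'), so the period is parallel.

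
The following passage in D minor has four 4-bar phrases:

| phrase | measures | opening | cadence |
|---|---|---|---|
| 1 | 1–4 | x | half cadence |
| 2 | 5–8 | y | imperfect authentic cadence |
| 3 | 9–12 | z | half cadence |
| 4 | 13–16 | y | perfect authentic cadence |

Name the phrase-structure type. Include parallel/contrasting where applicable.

Four phrases in two halves: the first half (bars 1–8) ends with an imperfect authentic cadence, the second (measures 9-16) with a perfect authentic cadence — a large antecedent–consequent pair, i.e. a double period.
Phrase 3 begins with different material from phrase 1, making it contrasting.

contrasting double period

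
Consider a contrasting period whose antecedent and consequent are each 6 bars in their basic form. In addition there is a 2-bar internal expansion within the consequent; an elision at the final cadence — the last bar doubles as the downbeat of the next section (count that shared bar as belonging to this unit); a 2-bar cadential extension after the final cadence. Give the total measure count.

Basic contrasting period: 6 + 6 = 12 bars.
12 (basic form) + 2 (internal expansion) + 2 (cadential extension) = 16.
The elision shares a bar with the next section but does not change this unit's count.

16 measures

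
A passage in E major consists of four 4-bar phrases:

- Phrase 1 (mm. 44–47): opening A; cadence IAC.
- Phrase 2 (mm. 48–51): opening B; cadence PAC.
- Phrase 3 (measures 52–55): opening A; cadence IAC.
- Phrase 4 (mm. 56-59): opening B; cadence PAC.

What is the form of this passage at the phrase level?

repeated period

The cadence pattern IAC–PAC–IAC–PAC is weak–strong twice, and phrases 3–4 restate phrases 1–2: a period heard twice, not a double period (which would end weakly at phrase 2).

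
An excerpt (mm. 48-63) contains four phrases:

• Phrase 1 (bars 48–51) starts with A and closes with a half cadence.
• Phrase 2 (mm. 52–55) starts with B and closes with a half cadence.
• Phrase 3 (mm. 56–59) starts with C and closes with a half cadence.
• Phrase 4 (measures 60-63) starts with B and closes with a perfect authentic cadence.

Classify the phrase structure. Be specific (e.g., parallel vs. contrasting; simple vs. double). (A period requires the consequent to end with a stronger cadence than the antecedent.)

Four phrases in two halves: the first half (mm. 48-55) ends with a half cadence, the second (mm. 56–63) with a perfect authentic cadence — a large antecedent–consequent pair, i.e. a double period.
Phrase 3 begins with different material from phrase 1, making it contrasting.

contrasting double period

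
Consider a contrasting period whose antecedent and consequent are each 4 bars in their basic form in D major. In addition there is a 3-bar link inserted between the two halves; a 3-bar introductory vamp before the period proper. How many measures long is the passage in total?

Basic contrasting period: 4 + 4 = 8 bars.
8 (basic form) + 3 (link) + 3 (introduction) = 14.

14 measures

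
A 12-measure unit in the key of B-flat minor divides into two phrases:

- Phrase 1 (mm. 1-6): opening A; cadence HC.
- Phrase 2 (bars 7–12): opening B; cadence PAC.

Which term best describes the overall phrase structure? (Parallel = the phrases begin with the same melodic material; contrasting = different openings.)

contrasting period

Phrase 1 ends with a half cadence (weaker) and phrase 2 with a perfect authentic cadence (stronger): antecedent + consequent = a period.
The two phrases open with different material (A / B), so the period is contrasting.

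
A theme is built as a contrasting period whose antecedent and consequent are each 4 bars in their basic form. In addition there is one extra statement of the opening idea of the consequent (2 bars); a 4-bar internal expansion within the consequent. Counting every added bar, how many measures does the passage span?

14 measures

Basic contrasting period: 4 + 4 = 8 bars.
8 (basic form) + 2 (extra statement) + 4 (internal expansion) = 14.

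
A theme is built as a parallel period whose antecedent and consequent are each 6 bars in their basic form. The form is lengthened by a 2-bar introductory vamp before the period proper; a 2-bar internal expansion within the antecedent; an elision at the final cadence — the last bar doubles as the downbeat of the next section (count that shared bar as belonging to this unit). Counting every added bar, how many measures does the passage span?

16 measures

Basic parallel period: 6 + 6 = 12 bars.
12 (basic form) + 2 (introduction) + 2 (internal expansion) = 16.
The elision shares a bar with the next section but does not change this unit's count.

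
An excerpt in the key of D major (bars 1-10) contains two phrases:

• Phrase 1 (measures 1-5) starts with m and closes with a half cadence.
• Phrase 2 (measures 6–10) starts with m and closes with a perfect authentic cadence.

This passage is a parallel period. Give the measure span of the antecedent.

measures 1–5

The antecedent is the phrase ending with the weaker cadence (half cadence, phrase 1) and the consequent the one ending more conclusively (perfect authentic cadence, phrase 2); the antecedent is measures 1–5.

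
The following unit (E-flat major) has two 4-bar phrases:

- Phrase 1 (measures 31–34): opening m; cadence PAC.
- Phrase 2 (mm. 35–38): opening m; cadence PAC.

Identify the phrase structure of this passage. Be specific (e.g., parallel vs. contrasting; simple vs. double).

repeated phrase

Both phrases have the same opening (m) and the same cadence (perfect authentic cadence): the second is a restatement, not a consequent, so this is a repeated phrase rather than a period.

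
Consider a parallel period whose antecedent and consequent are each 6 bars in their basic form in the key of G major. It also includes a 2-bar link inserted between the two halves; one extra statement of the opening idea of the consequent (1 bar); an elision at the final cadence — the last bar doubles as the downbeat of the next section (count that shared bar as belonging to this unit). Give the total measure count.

15 measures

Basic parallel period: 6 + 6 = 12 bars.
12 (basic form) + 2 (link) + 1 (extra statement) = 15.
The elision shares a bar with the next section but does not change this unit's count.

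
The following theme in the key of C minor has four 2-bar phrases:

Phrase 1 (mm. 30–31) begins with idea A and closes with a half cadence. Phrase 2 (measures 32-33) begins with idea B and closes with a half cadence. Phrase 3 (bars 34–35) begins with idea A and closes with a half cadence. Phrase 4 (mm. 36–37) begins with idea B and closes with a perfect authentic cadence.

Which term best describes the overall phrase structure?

Four phrases in two halves: the first half (mm. 30–33) ends with a half cadence, the second (mm. 34–37) with a perfect authentic cadence — a large antecedent–consequent pair, i.e. a double period.
Phrase 3 begins with the same material as phrase 1, making it parallel.

parallel double period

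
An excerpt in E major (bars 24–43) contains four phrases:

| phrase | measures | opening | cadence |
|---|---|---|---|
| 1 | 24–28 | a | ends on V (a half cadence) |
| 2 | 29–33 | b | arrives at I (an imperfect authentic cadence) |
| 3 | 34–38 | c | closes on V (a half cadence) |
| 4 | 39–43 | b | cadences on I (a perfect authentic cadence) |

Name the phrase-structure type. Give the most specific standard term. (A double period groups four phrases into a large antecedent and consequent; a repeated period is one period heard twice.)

contrasting double period

Four phrases in two halves: the first half (bars 24–33) ends with an imperfect authentic cadence, the second (bars 34–43) with a perfect authentic cadence — a large antecedent–consequent pair, i.e. a double period.
Phrase 3 begins with different material from phrase 1, making it contrasting.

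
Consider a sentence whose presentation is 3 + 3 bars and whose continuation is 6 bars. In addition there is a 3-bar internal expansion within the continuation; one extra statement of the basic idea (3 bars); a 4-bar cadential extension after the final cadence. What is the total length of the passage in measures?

Basic sentence: 3 + 3 + 6 = 12 bars.
12 (basic form) + 3 (internal expansion) + 3 (extra statement) + 4 (cadential extension) = 22.

22 measures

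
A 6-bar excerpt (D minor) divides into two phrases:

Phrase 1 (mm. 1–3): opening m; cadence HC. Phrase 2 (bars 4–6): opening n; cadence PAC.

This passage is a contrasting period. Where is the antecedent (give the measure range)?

The antecedent is the phrase ending with the weaker cadence (half cadence, phrase 1) and the consequent the one ending more conclusively (perfect authentic cadence, phrase 2); the antecedent is bars 1-3.

measures 1–3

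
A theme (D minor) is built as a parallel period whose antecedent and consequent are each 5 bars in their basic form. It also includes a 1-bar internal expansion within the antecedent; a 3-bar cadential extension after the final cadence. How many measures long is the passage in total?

Basic parallel period: 5 + 5 = 10 bars.
10 (basic form) + 1 (internal expansion) + 3 (cadential extension) = 14.

14 measures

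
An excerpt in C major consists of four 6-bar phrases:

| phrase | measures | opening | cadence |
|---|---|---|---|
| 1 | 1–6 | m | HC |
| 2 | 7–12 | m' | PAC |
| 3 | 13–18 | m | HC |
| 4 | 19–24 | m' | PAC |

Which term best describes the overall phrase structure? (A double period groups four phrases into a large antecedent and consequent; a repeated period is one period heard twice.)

repeated period

The cadence pattern HC–PAC–HC–PAC is weak–strong twice, and phrases 3–4 restate phrases 1–2: a period heard twice, not a double period (which would end weakly at phrase 2).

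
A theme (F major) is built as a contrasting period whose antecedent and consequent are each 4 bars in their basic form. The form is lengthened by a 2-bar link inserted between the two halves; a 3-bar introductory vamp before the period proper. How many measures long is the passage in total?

Basic contrasting period: 4 + 4 = 8 bars.
8 (basic form) + 2 (link) + 3 (introduction) = 13.

13 measures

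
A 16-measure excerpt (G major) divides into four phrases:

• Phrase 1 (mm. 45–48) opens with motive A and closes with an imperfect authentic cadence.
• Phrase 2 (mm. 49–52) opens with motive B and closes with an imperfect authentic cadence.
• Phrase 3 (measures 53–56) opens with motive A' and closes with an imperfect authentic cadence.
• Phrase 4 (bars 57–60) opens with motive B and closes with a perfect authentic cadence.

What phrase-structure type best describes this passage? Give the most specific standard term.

Four phrases in two halves: the first half (bars 45–52) ends with an imperfect authentic cadence, the second (mm. 53–60) with a perfect authentic cadence — a large antecedent–consequent pair, i.e. a double period.
Phrase 3 begins with the same material as phrase 1, making it parallel.

parallel double period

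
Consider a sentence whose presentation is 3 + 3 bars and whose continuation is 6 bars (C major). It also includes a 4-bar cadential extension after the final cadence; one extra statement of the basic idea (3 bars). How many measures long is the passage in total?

19 measures

Basic sentence: 3 + 3 + 6 = 12 bars.
12 (basic form) + 4 (cadential extension) + 3 (extra statement) = 19.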